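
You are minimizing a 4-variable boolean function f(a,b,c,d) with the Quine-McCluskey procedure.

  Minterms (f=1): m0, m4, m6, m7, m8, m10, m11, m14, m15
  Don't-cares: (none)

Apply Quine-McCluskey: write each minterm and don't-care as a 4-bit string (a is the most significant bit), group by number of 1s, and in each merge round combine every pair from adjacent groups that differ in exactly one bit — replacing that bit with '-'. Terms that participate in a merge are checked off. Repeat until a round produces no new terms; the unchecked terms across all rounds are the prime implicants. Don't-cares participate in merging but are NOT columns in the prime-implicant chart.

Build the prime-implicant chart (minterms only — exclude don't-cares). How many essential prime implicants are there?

2

Round 0: 0000✓ 0100✓ 0110✓ 0111✓ 1000✓ 1010✓ 1011✓ 1110✓ 1111✓
Round 1: -000 -110✓ -111✓ 0-00 01-0 011-✓ 1-10✓ 1-11✓ 10-0 101-✓ 111-✓
Round 2: -11- 1-1-
PIs = {-000, -11-, 0-00, 01-0, 1-1-, 10-0}
Coverage chart:
  m0: -000,0-00
  m4: 0-00,01-0
  m6: -11-,01-0
  m7: -11- ←essential
  m8: -000,10-0
  m10: 1-1-,10-0
  m11: 1-1- ←essential
  m14: -11-,1-1-
  m15: -11-,1-1-
Essential: -11-, 1-1-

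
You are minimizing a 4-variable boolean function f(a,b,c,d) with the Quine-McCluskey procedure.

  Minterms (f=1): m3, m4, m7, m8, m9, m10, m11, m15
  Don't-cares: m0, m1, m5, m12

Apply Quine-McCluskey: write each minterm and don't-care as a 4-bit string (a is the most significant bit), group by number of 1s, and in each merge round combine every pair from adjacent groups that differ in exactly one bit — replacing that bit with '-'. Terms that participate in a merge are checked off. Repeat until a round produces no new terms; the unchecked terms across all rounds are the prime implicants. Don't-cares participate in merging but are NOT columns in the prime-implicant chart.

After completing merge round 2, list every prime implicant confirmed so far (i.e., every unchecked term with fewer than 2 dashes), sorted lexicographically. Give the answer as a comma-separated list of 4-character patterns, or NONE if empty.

NONE

Round 0: 0000✓ 0001✓ 0011✓ 0100✓ 0101✓ 0111✓ 1000✓ 1001✓ 1010✓ 1011✓ 1100✓ 1111✓
Round 1: -000✓ -001✓ -011✓ -100✓ -111✓ 0-00✓ 0-01✓ 0-11✓ 00-1✓ 000-✓ 01-1✓ 010-✓ 1-00✓ 1-11✓ 10-0✓ 10-1✓ 100-✓ 101-✓
Round 2: --00 --11 -0-1 -00- 0--1 0-0- 10--
PIs = {--00, --11, -0-1, -00-, 0--1, 0-0-, 10--}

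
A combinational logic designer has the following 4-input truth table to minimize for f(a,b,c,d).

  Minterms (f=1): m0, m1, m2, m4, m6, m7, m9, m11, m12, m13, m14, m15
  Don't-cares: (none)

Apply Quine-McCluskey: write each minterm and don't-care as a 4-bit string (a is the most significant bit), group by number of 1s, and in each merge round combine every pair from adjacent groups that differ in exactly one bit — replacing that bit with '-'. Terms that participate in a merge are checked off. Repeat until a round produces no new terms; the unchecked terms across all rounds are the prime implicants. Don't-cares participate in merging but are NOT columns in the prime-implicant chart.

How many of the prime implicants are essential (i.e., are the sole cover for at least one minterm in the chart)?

3

size-2^0 implicants → 0000(✓)  0001(✓)  0010(✓)  0100(✓)  0110(✓)  0111(✓)  1001(✓)  1011(✓)  1100(✓)  1101(✓)  1110(✓)  1111(✓)
size-2^1 implicants → -001  -100(✓)  -110(✓)  -111(✓)  0-00(✓)  0-10(✓)  00-0(✓)  000-  01-0(✓)  011-(✓)  1-01(✓)  1-11(✓)  10-1(✓)  11-0(✓)  11-1(✓)  110-(✓)  111-(✓)
size-2^2 implicants → -1-0  -11-  0--0  1--1  11--
Unchecked terms (primes): -001, -1-0, -11-, 0--0, 000-, 1--1, 11--
Minterm coverage:
  m0 ⊆ 0--0,000-
  m1 ⊆ -001,000-
  m2 ⊆ 0--0 [E]
  m4 ⊆ -1-0,0--0
  m6 ⊆ -1-0,-11-,0--0
  m7 ⊆ -11- [E]
  m9 ⊆ -001,1--1
  m11 ⊆ 1--1 [E]
  m12 ⊆ -1-0,11--
  m13 ⊆ 1--1,11--
  m14 ⊆ -1-0,-11-,11--
  m15 ⊆ -11-,1--1,11--
E = {-11-, 0--0, 1--1}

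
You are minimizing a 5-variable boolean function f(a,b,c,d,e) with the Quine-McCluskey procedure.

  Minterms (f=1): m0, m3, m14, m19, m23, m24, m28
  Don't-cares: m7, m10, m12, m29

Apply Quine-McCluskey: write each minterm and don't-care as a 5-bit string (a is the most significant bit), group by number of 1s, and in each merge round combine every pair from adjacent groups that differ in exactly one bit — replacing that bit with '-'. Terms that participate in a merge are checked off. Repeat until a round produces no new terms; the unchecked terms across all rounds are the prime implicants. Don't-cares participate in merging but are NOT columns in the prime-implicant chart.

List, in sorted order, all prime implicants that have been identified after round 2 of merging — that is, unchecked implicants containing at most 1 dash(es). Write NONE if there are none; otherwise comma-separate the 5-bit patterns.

-1100, 00000, 01-10, 011-0, 11-00, 1110-

size-2^0 implicants → 00000  00011(✓)  00111(✓)  01010(✓)  01100(✓)  01110(✓)  10011(✓)  10111(✓)  11000(✓)  11100(✓)  11101(✓)
size-2^1 implicants → -0011(✓)  -0111(✓)  -1100  00-11(✓)  01-10  011-0  10-11(✓)  11-00  1110-
size-2^2 implicants → -0-11
Unchecked terms (primes): -0-11, -1100, 00000, 01-10, 011-0, 11-00, 1110-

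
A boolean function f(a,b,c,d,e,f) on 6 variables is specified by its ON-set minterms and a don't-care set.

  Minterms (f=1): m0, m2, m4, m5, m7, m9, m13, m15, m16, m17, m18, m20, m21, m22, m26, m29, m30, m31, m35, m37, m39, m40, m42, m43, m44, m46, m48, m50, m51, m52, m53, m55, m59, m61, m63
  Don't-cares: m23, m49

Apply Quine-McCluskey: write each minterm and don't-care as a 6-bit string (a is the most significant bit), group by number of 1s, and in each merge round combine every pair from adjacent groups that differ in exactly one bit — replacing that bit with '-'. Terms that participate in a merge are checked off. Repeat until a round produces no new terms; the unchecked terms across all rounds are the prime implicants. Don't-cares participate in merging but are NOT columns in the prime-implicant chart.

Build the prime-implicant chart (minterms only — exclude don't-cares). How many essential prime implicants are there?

8

Round 0: 000000✓ 000010✓ 000100✓ 000101✓ 000111✓ 001001✓ 001101✓ 001111✓ 010000✓ 010001✓ 010010✓ 010100✓ 010101✓ 010110✓ 010111✓ 011010✓ 011101✓ 011110✓ 011111✓ 100011✓ 100101✓ 100111✓ 101000✓ 101010✓ 101011✓ 101100✓ 101110✓ 110000✓ 110001✓ 110010✓ 110011✓ 110100✓ 110101✓ 110111✓ 111011✓ 111101✓ 111111✓
Round 1: -00101✓ -00111✓ -10000✓ -10001✓ -10010✓ -10100✓ -10101✓ -10111✓ -11101✓ -11111✓ 0-0000✓ 0-0010✓ 0-0100✓ 0-0101✓ 0-0111✓ 0-1101✓ 0-1111✓ 00-101✓ 00-111✓ 000-00✓ 0000-0✓ 0001-1✓ 00010-✓ 001-01 0011-1✓ 01-010✓ 01-101✓ 01-110✓ 01-111✓ 010-00✓ 010-01✓ 010-10✓ 0100-0✓ 01000-✓ 0101-0✓ 0101-1✓ 01010-✓ 01011-✓ 011-10✓ 0111-1✓ 01111-✓ 1-0011✓ 1-0101✓ 1-0111✓ 1-1011✓ 10-011✓ 100-11✓ 1001-1✓ 101-00✓ 101-10✓ 1010-0✓ 10101- 1011-0✓ 11-011✓ 11-101✓ 11-111✓ 110-00✓ 110-01✓ 110-11✓ 1100-0✓ 1100-1✓ 11000-✓ 11001-✓ 1101-1✓ 11010-✓ 111-11✓ 1111-1✓
Round 2: --0101✓ --0111✓ -001-1✓ -1-101✓ -1-111✓ -10-00✓ -10-01✓ -100-0 -1000-✓ -101-1✓ -1010-✓ -111-1✓ 0--101✓ 0--111✓ 0-0-00 0-00-0 0-01-1✓ 0-010- 0-11-1✓ 00-1-1✓ 01--10 01-1-1✓ 01-11- 010--0 010-0-✓ 0101-- 1--011 1-0-11 1-01-1✓ 101--0 11--11 11-1-1✓ 110--1 110-0-✓ 1100--
Round 3: --01-1 -1-1-1 -10-0- 0--1-1
PIs = {--01-1, -1-1-1, -10-0-, -100-0, 0--1-1, 0-0-00, 0-00-0, 0-010-, 001-01, 01--10, 01-11-, 010--0, 0101--, 1--011, 1-0-11, 101--0, 10101-, 11--11, 110--1, 1100--}
Coverage chart:
  m0: 0-0-00,0-00-0
  m2: 0-00-0 ←essential
  m4: 0-0-00,0-010-
  m5: --01-1,0--1-1,0-010-
  m7: --01-1,0--1-1
  m9: 001-01 ←essential
  m13: 0--1-1,001-01
  m15: 0--1-1 ←essential
  m16: -10-0-,-100-0,0-0-00,0-00-0,010--0
  m17: -10-0- ←essential
  m18: -100-0,0-00-0,01--10,010--0
  m20: -10-0-,0-0-00,0-010-,010--0,0101--
  m21: --01-1,-1-1-1,-10-0-,0--1-1,0-010-,0101--
  m22: 01--10,01-11-,010--0,0101--
  m26: 01--10 ←essential
  m29: -1-1-1,0--1-1
  m30: 01--10,01-11-
  m31: -1-1-1,0--1-1,01-11-
  m35: 1--011,1-0-11
  m37: --01-1 ←essential
  m39: --01-1,1-0-11
  m40: 101--0 ←essential
  m42: 101--0,10101-
  m43: 1--011,10101-
  m44: 101--0 ←essential
  m46: 101--0 ←essential
  m48: -10-0-,-100-0,1100--
  m50: -100-0,1100--
  m51: 1--011,1-0-11,11--11,110--1,1100--
  m52: -10-0- ←essential
  m53: --01-1,-1-1-1,-10-0-,110--1
  m55: --01-1,-1-1-1,1-0-11,11--11,110--1
  m59: 1--011,11--11
  m61: -1-1-1 ←essential
  m63: -1-1-1,11--11
Essential: --01-1, -1-1-1, -10-0-, 0--1-1, 0-00-0, 001-01, 01--10, 101--0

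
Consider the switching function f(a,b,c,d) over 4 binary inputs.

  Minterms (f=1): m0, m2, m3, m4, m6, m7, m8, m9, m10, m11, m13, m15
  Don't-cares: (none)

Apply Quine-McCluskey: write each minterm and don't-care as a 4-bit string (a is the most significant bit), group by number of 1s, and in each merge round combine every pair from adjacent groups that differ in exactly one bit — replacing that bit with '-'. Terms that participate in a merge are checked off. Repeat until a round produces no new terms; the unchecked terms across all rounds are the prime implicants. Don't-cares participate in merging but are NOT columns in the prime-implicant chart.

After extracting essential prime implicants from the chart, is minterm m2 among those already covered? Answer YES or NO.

YES

[col 0] 0000*, 0010*, 0011*, 0100*, 0110*, 0111*, 1000*, 1001*, 1010*, 1011*, 1101*, 1111*
[col 1] -000*, -010*, -011*, -111*, 0-00*, 0-10*, 0-11*, 00-0*, 001-*, 01-0*, 011-*, 1-01*, 1-11*, 10-0*, 10-1*, 100-*, 101-*, 11-1*
[col 2] --11, -0-0, -01-, 0--0, 0-1-, 1--1, 10--
Prime implicants: --11, -0-0, -01-, 0--0, 0-1-, 1--1, 10--
PI chart (minterm → PIs covering it):
  0 | -0-0,0--0
  2 | -0-0,-01-,0--0,0-1-
  3 | --11,-01-,0-1-
  4 | 0--0  (sole → essential)
  6 | 0--0,0-1-
  7 | --11,0-1-
  8 | -0-0,10--
  9 | 1--1,10--
  10 | -0-0,-01-,10--
  11 | --11,-01-,1--1,10--
  13 | 1--1  (sole → essential)
  15 | --11,1--1
Essential prime implicants: 0--0, 1--1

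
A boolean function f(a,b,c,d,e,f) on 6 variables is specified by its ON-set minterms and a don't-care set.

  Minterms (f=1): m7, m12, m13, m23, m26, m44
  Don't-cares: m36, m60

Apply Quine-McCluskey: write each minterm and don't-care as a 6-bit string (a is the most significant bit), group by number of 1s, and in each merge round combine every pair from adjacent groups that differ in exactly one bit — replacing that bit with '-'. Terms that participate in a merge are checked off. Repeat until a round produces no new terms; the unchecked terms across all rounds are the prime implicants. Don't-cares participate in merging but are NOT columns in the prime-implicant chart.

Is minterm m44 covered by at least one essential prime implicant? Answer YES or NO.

size-2^0 implicants → 000111(✓)  001100(✓)  001101(✓)  010111(✓)  011010  100100(✓)  101100(✓)  111100(✓)
size-2^1 implicants → -01100  0-0111  00110-  1-1100  10-100
Unchecked terms (primes): -01100, 0-0111, 00110-, 011010, 1-1100, 10-100
Minterm coverage:
  m7 ⊆ 0-0111 [E]
  m12 ⊆ -01100,00110-
  m13 ⊆ 00110- [E]
  m23 ⊆ 0-0111 [E]
  m26 ⊆ 011010 [E]
  m44 ⊆ -01100,1-1100,10-100
E = {0-0111, 00110-, 011010}

NO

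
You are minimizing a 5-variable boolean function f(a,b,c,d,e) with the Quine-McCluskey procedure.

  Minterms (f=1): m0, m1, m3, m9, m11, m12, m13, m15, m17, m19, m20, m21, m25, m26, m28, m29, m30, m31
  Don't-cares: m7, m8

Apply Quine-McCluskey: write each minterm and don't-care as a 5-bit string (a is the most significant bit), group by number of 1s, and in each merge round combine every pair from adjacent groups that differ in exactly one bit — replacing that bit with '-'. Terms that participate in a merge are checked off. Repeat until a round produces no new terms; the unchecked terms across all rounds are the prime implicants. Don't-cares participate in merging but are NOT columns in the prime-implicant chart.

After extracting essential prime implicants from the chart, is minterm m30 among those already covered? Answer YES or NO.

size-2^0 implicants → 00000(✓)  00001(✓)  00011(✓)  00111(✓)  01000(✓)  01001(✓)  01011(✓)  01100(✓)  01101(✓)  01111(✓)  10001(✓)  10011(✓)  10100(✓)  10101(✓)  11001(✓)  11010(✓)  11100(✓)  11101(✓)  11110(✓)  11111(✓)
size-2^1 implicants → -0001(✓)  -0011(✓)  -1001(✓)  -1100(✓)  -1101(✓)  -1111(✓)  0-000(✓)  0-001(✓)  0-011(✓)  0-111(✓)  00-11(✓)  000-1(✓)  0000-(✓)  01-00(✓)  01-01(✓)  01-11(✓)  010-1(✓)  0100-(✓)  011-1(✓)  0110-(✓)  1-001(✓)  1-100(✓)  1-101(✓)  10-01(✓)  100-1(✓)  1010-(✓)  11-01(✓)  11-10  111-0(✓)  111-1(✓)  1110-(✓)  1111-(✓)
size-2^2 implicants → --001  -00-1  -1-01  -11-1  -110-  0--11  0-0-1  0-00-  01--1  01-0-  1--01  1-10-  111--
Unchecked terms (primes): --001, -00-1, -1-01, -11-1, -110-, 0--11, 0-0-1, 0-00-, 01--1, 01-0-, 1--01, 1-10-, 11-10, 111--
Minterm coverage:
  m0 ⊆ 0-00- [E]
  m1 ⊆ --001,-00-1,0-0-1,0-00-
  m3 ⊆ -00-1,0--11,0-0-1
  m9 ⊆ --001,-1-01,0-0-1,0-00-,01--1,01-0-
  m11 ⊆ 0--11,0-0-1,01--1
  m12 ⊆ -110-,01-0-
  m13 ⊆ -1-01,-11-1,-110-,01--1,01-0-
  m15 ⊆ -11-1,0--11,01--1
  m17 ⊆ --001,-00-1,1--01
  m19 ⊆ -00-1 [E]
  m20 ⊆ 1-10- [E]
  m21 ⊆ 1--01,1-10-
  m25 ⊆ --001,-1-01,1--01
  m26 ⊆ 11-10 [E]
  m28 ⊆ -110-,1-10-,111--
  m29 ⊆ -1-01,-11-1,-110-,1--01,1-10-,111--
  m30 ⊆ 11-10,111--
  m31 ⊆ -11-1,111--
E = {-00-1, 0-00-, 1-10-, 11-10}

YES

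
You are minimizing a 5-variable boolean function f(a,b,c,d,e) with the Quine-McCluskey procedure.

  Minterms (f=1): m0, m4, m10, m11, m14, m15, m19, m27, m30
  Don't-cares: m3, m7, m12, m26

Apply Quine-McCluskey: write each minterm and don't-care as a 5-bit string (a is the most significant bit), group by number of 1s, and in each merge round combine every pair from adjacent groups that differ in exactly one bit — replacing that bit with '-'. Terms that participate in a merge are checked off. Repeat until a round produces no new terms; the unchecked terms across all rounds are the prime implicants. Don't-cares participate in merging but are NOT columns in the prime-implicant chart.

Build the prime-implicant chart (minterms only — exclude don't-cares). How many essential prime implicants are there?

[col 0] 00000*, 00011*, 00100*, 00111*, 01010*, 01011*, 01100*, 01110*, 01111*, 10011*, 11010*, 11011*, 11110*
[col 1] -0011*, -1010*, -1011*, -1110*, 0-011*, 0-100, 0-111*, 00-00, 00-11*, 01-10*, 01-11*, 0101-*, 011-0, 0111-*, 1-011*, 11-10*, 1101-*
[col 2] --011, -1-10, -101-, 0--11, 01-1-
Prime implicants: --011, -1-10, -101-, 0--11, 0-100, 00-00, 01-1-, 011-0
PI chart (minterm → PIs covering it):
  0 | 00-00  (sole → essential)
  4 | 0-100,00-00
  10 | -1-10,-101-,01-1-
  11 | --011,-101-,0--11,01-1-
  14 | -1-10,01-1-,011-0
  15 | 0--11,01-1-
  19 | --011  (sole → essential)
  27 | --011,-101-
  30 | -1-10  (sole → essential)
Essential prime implicants: --011, -1-10, 00-00

3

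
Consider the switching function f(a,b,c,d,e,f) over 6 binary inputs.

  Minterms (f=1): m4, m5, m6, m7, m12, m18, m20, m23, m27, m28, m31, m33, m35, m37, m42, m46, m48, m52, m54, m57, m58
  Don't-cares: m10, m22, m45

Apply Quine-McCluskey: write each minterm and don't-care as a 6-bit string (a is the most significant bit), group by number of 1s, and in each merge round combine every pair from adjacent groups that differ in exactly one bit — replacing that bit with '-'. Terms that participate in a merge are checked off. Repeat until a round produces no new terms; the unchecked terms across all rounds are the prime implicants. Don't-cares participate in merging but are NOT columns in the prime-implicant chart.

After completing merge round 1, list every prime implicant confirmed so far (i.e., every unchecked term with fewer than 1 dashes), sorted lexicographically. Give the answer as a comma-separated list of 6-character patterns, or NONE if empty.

111001

Round 0: 000100✓ 000101✓ 000110✓ 000111✓ 001010✓ 001100✓ 010010✓ 010100✓ 010110✓ 010111✓ 011011✓ 011100✓ 011111✓ 100001✓ 100011✓ 100101✓ 101010✓ 101101✓ 101110✓ 110000✓ 110100✓ 110110✓ 111001 111010✓
Round 1: -00101 -01010 -10100✓ -10110✓ 0-0100✓ 0-0110✓ 0-0111✓ 0-1100✓ 00-100✓ 0001-0✓ 0001-1✓ 00010-✓ 00011-✓ 01-100✓ 01-111 010-10 0101-0✓ 01011-✓ 011-11 1-1010 10-101 100-01 1000-1 101-10 110-00 1101-0✓
Round 2: -101-0 0--100 0-01-0 0-011- 0001--
PIs = {-00101, -01010, -101-0, 0--100, 0-01-0, 0-011-, 0001--, 01-111, 010-10, 011-11, 1-1010, 10-101, 100-01, 1000-1, 101-10, 110-00, 111001}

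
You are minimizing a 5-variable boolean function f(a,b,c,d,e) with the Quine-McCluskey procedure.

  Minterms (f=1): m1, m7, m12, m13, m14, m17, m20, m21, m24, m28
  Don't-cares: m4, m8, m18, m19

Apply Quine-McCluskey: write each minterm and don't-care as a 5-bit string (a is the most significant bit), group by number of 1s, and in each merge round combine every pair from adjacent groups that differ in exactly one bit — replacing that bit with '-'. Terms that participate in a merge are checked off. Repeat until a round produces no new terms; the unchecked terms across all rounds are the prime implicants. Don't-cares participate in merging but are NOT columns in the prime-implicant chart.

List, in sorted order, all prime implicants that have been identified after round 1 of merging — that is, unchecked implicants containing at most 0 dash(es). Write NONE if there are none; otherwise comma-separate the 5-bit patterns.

Round 0: 00001✓ 00100✓ 00111 01000✓ 01100✓ 01101✓ 01110✓ 10001✓ 10010✓ 10011✓ 10100✓ 10101✓ 11000✓ 11100✓
Round 1: -0001 -0100✓ -1000✓ -1100✓ 0-100✓ 01-00✓ 011-0 0110- 1-100✓ 10-01 100-1 1001- 1010- 11-00✓
Round 2: --100 -1-00
PIs = {--100, -0001, -1-00, 00111, 011-0, 0110-, 10-01, 100-1, 1001-, 1010-}

00111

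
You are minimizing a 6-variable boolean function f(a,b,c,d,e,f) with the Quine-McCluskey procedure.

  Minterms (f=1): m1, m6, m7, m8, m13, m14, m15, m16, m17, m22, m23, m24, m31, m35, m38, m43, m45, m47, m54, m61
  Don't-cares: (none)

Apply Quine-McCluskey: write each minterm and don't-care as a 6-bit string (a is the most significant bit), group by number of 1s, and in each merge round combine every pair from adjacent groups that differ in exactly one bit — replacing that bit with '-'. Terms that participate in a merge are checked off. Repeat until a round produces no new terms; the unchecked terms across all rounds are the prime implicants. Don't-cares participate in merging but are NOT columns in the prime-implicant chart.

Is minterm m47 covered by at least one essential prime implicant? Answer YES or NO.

[col 0] 000001*, 000110*, 000111*, 001000*, 001101*, 001110*, 001111*, 010000*, 010001*, 010110*, 010111*, 011000*, 011111*, 100011*, 100110*, 101011*, 101101*, 101111*, 110110*, 111101*
[col 1] -00110*, -01101*, -01111*, -10110*, 0-0001, 0-0110*, 0-0111*, 0-1000, 0-1111*, 00-110*, 00-111*, 00011-*, 0011-1*, 00111-*, 01-000, 01-111*, 01000-, 01011-*, 1-0110*, 1-1101, 10-011, 101-11, 1011-1*
[col 2] --0110, -011-1, 0--111, 0-011-, 00-11-
Prime implicants: --0110, -011-1, 0--111, 0-0001, 0-011-, 0-1000, 00-11-, 01-000, 01000-, 1-1101, 10-011, 101-11
PI chart (minterm → PIs covering it):
  1 | 0-0001  (sole → essential)
  6 | --0110,0-011-,00-11-
  7 | 0--111,0-011-,00-11-
  8 | 0-1000  (sole → essential)
  13 | -011-1  (sole → essential)
  14 | 00-11-  (sole → essential)
  15 | -011-1,0--111,00-11-
  16 | 01-000,01000-
  17 | 0-0001,01000-
  22 | --0110,0-011-
  23 | 0--111,0-011-
  24 | 0-1000,01-000
  31 | 0--111  (sole → essential)
  35 | 10-011  (sole → essential)
  38 | --0110  (sole → essential)
  43 | 10-011,101-11
  45 | -011-1,1-1101
  47 | -011-1,101-11
  54 | --0110  (sole → essential)
  61 | 1-1101  (sole → essential)
Essential prime implicants: --0110, -011-1, 0--111, 0-0001, 0-1000, 00-11-, 1-1101, 10-011

YES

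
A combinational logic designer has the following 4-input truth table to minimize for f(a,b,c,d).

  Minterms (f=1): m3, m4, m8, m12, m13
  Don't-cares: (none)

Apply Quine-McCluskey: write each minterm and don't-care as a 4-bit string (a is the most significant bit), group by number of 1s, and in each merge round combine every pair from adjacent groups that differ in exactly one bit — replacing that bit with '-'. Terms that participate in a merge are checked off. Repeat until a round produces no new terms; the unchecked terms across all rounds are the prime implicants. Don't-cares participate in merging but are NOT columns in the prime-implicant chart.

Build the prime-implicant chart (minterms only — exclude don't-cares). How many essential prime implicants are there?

4

size-2^0 implicants → 0011  0100(✓)  1000(✓)  1100(✓)  1101(✓)
size-2^1 implicants → -100  1-00  110-
Unchecked terms (primes): -100, 0011, 1-00, 110-
Minterm coverage:
  m3 ⊆ 0011 [E]
  m4 ⊆ -100 [E]
  m8 ⊆ 1-00 [E]
  m12 ⊆ -100,1-00,110-
  m13 ⊆ 110- [E]
E = {-100, 0011, 1-00, 110-}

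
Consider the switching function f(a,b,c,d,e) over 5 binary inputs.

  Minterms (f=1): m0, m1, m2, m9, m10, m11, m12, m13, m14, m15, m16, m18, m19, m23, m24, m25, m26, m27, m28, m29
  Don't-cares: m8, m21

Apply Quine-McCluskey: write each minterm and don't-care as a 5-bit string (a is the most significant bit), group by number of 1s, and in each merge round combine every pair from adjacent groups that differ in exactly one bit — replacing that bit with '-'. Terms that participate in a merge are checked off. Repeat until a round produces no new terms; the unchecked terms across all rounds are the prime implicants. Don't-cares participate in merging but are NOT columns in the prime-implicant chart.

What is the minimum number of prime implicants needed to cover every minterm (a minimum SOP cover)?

6

size-2^0 implicants → 00000(✓)  00001(✓)  00010(✓)  01000(✓)  01001(✓)  01010(✓)  01011(✓)  01100(✓)  01101(✓)  01110(✓)  01111(✓)  10000(✓)  10010(✓)  10011(✓)  10101(✓)  10111(✓)  11000(✓)  11001(✓)  11010(✓)  11011(✓)  11100(✓)  11101(✓)
size-2^1 implicants → -0000(✓)  -0010(✓)  -1000(✓)  -1001(✓)  -1010(✓)  -1011(✓)  -1100(✓)  -1101(✓)  0-000(✓)  0-001(✓)  0-010(✓)  000-0(✓)  0000-(✓)  01-00(✓)  01-01(✓)  01-10(✓)  01-11(✓)  010-0(✓)  010-1(✓)  0100-(✓)  0101-(✓)  011-0(✓)  011-1(✓)  0110-(✓)  0111-(✓)  1-000(✓)  1-010(✓)  1-011(✓)  1-101  10-11  100-0(✓)  1001-(✓)  101-1  11-00(✓)  11-01(✓)  110-0(✓)  110-1(✓)  1100-(✓)  1101-(✓)  1110-(✓)
size-2^2 implicants → --000(✓)  --010(✓)  -00-0(✓)  -1-00(✓)  -1-01(✓)  -10-0(✓)  -10-1(✓)  -100-(✓)  -101-(✓)  -110-(✓)  0-0-0(✓)  0-00-  01--0(✓)  01--1(✓)  01-0-(✓)  01-1-(✓)  010--(✓)  011--(✓)  1-0-0(✓)  1-01-  11-0-(✓)  110--(✓)
size-2^3 implicants → --0-0  -1-0-  -10--  01---
Unchecked terms (primes): --0-0, -1-0-, -10--, 0-00-, 01---, 1-01-, 1-101, 10-11, 101-1
Minterm coverage:
  m0 ⊆ --0-0,0-00-
  m1 ⊆ 0-00- [E]
  m2 ⊆ --0-0 [E]
  m9 ⊆ -1-0-,-10--,0-00-,01---
  m10 ⊆ --0-0,-10--,01---
  m11 ⊆ -10--,01---
  m12 ⊆ -1-0-,01---
  m13 ⊆ -1-0-,01---
  m14 ⊆ 01--- [E]
  m15 ⊆ 01--- [E]
  m16 ⊆ --0-0 [E]
  m18 ⊆ --0-0,1-01-
  m19 ⊆ 1-01-,10-11
  m23 ⊆ 10-11,101-1
  m24 ⊆ --0-0,-1-0-,-10--
  m25 ⊆ -1-0-,-10--
  m26 ⊆ --0-0,-10--,1-01-
  m27 ⊆ -10--,1-01-
  m28 ⊆ -1-0- [E]
  m29 ⊆ -1-0-,1-101
E = {--0-0, -1-0-, 0-00-, 01---}
Petrick residual → -10--, 10-11
Cover = c'e' + bd' + bc' + a'c'd' + a'b + ab'de  |cover|=6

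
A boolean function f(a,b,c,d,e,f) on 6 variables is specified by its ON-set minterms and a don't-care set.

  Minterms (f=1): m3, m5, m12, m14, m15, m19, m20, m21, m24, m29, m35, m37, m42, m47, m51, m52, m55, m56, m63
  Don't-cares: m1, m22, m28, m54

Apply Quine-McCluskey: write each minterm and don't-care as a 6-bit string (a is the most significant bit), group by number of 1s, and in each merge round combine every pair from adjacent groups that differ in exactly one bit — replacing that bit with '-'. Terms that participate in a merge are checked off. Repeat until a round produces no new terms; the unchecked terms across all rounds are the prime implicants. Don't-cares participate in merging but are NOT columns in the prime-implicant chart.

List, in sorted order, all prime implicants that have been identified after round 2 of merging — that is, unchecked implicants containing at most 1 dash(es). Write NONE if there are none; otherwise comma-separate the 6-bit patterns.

[col 0] 000001*, 000011*, 000101*, 001100*, 001110*, 001111*, 010011*, 010100*, 010101*, 010110*, 011000*, 011100*, 011101*, 100011*, 100101*, 101010, 101111*, 110011*, 110100*, 110110*, 110111*, 111000*, 111111*
[col 1] -00011*, -00101, -01111, -10011*, -10100*, -10110*, -11000, 0-0011*, 0-0101, 0-1100, 000-01, 0000-1, 0011-0, 00111-, 01-100*, 01-101*, 0101-0*, 01010-*, 011-00, 01110-*, 1-0011*, 1-1111, 11-111, 110-11, 1101-0*, 11011-
[col 2] --0011, -101-0, 01-10-
Prime implicants: --0011, -00101, -01111, -101-0, -11000, 0-0101, 0-1100, 000-01, 0000-1, 0011-0, 00111-, 01-10-, 011-00, 1-1111, 101010, 11-111, 110-11, 11011-

-00101, -01111, -11000, 0-0101, 0-1100, 000-01, 0000-1, 0011-0, 00111-, 011-00, 1-1111, 101010, 11-111, 110-11, 11011-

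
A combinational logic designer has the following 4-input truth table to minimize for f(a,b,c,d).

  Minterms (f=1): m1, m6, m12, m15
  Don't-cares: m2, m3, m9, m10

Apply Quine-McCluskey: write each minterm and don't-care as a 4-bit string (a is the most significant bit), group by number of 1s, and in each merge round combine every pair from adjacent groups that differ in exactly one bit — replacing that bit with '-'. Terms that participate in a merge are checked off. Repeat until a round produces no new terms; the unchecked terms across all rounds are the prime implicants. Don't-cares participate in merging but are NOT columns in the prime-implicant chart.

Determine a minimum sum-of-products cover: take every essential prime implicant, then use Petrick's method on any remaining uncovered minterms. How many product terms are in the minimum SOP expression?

size-2^0 implicants → 0001(✓)  0010(✓)  0011(✓)  0110(✓)  1001(✓)  1010(✓)  1100  1111
size-2^1 implicants → -001  -010  0-10  00-1  001-
Unchecked terms (primes): -001, -010, 0-10, 00-1, 001-, 1100, 1111
Minterm coverage:
  m1 ⊆ -001,00-1
  m6 ⊆ 0-10 [E]
  m12 ⊆ 1100 [E]
  m15 ⊆ 1111 [E]
E = {0-10, 1100, 1111}
Petrick residual → -001
Cover = b'c'd + a'cd' + abc'd' + abcd  |cover|=4

4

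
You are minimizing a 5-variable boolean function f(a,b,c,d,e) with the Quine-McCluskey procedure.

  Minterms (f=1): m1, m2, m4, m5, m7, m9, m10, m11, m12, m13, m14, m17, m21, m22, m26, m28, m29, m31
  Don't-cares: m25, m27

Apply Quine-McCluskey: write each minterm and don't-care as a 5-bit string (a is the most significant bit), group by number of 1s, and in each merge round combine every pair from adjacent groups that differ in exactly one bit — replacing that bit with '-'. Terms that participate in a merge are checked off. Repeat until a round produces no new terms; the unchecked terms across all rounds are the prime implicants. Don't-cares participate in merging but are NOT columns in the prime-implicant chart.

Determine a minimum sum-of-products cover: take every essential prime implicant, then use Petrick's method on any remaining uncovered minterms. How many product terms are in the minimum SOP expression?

9

[col 0] 00001*, 00010*, 00100*, 00101*, 00111*, 01001*, 01010*, 01011*, 01100*, 01101*, 01110*, 10001*, 10101*, 10110, 11001*, 11010*, 11011*, 11100*, 11101*, 11111*
[col 1] -0001*, -0101*, -1001*, -1010*, -1011*, -1100*, -1101*, 0-001*, 0-010, 0-100*, 0-101*, 00-01*, 001-1, 0010-*, 01-01*, 01-10, 010-1*, 0101-*, 011-0, 0110-*, 1-001*, 1-101*, 10-01*, 11-01*, 11-11*, 110-1*, 1101-*, 111-1*, 1110-*
[col 2] --001*, --101*, -0-01*, -1-01*, -10-1, -101-, -110-, 0--01*, 0-10-, 1--01*, 11--1
[col 3] ---01
Prime implicants: ---01, -10-1, -101-, -110-, 0-010, 0-10-, 001-1, 01-10, 011-0, 10110, 11--1
PI chart (minterm → PIs covering it):
  1 | ---01  (sole → essential)
  2 | 0-010  (sole → essential)
  4 | 0-10-  (sole → essential)
  5 | ---01,0-10-,001-1
  7 | 001-1  (sole → essential)
  9 | ---01,-10-1
  10 | -101-,0-010,01-10
  11 | -10-1,-101-
  12 | -110-,0-10-,011-0
  13 | ---01,-110-,0-10-
  14 | 01-10,011-0
  17 | ---01  (sole → essential)
  21 | ---01  (sole → essential)
  22 | 10110  (sole → essential)
  26 | -101-  (sole → essential)
  28 | -110-  (sole → essential)
  29 | ---01,-110-,11--1
  31 | 11--1  (sole → essential)
Essential prime implicants: ---01, -101-, -110-, 0-010, 0-10-, 001-1, 10110, 11--1
Petrick residual → 01-10
Minimum SOP uses 9 PIs: d'e + bc'd + bcd' + a'c'de' + a'cd' + a'b'ce + a'bde' + ab'cde' + abe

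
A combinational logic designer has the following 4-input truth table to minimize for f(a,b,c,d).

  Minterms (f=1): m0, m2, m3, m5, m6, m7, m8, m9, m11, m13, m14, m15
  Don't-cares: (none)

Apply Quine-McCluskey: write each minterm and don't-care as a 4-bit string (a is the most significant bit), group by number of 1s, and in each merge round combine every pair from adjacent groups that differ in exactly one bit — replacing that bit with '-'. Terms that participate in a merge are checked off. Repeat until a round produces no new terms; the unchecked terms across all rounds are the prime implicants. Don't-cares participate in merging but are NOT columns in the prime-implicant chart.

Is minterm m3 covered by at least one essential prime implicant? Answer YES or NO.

NO

[col 0] 0000*, 0010*, 0011*, 0101*, 0110*, 0111*, 1000*, 1001*, 1011*, 1101*, 1110*, 1111*
[col 1] -000, -011*, -101*, -110*, -111*, 0-10*, 0-11*, 00-0, 001-*, 01-1*, 011-*, 1-01*, 1-11*, 10-1*, 100-, 11-1*, 111-*
[col 2] --11, -1-1, -11-, 0-1-, 1--1
Prime implicants: --11, -000, -1-1, -11-, 0-1-, 00-0, 1--1, 100-
PI chart (minterm → PIs covering it):
  0 | -000,00-0
  2 | 0-1-,00-0
  3 | --11,0-1-
  5 | -1-1  (sole → essential)
  6 | -11-,0-1-
  7 | --11,-1-1,-11-,0-1-
  8 | -000,100-
  9 | 1--1,100-
  11 | --11,1--1
  13 | -1-1,1--1
  14 | -11-  (sole → essential)
  15 | --11,-1-1,-11-,1--1
Essential prime implicants: -1-1, -11-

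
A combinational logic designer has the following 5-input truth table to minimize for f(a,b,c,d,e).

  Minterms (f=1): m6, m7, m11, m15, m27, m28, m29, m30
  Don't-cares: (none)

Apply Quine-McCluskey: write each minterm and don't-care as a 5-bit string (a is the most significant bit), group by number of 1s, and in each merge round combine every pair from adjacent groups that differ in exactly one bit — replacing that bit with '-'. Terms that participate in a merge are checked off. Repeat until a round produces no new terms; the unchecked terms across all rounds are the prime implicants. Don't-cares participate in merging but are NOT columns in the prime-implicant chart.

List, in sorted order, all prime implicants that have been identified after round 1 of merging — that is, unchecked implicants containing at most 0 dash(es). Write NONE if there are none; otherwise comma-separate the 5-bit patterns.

[col 0] 00110*, 00111*, 01011*, 01111*, 11011*, 11100*, 11101*, 11110*
[col 1] -1011, 0-111, 0011-, 01-11, 111-0, 1110-
Prime implicants: -1011, 0-111, 0011-, 01-11, 111-0, 1110-

NONE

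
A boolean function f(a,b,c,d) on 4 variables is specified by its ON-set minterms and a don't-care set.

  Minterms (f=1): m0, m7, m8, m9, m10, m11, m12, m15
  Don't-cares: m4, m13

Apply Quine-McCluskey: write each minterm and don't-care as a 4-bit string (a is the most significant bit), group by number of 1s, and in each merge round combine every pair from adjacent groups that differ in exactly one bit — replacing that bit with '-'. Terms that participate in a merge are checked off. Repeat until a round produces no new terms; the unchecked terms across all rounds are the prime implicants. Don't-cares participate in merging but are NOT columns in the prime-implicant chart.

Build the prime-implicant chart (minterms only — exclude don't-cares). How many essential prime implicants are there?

Round 0: 0000✓ 0100✓ 0111✓ 1000✓ 1001✓ 1010✓ 1011✓ 1100✓ 1101✓ 1111✓
Round 1: -000✓ -100✓ -111 0-00✓ 1-00✓ 1-01✓ 1-11✓ 10-0✓ 10-1✓ 100-✓ 101-✓ 11-1✓ 110-✓
Round 2: --00 1--1 1-0- 10--
PIs = {--00, -111, 1--1, 1-0-, 10--}
Coverage chart:
  m0: --00 ←essential
  m7: -111 ←essential
  m8: --00,1-0-,10--
  m9: 1--1,1-0-,10--
  m10: 10-- ←essential
  m11: 1--1,10--
  m12: --00,1-0-
  m15: -111,1--1
Essential: --00, -111, 10--

3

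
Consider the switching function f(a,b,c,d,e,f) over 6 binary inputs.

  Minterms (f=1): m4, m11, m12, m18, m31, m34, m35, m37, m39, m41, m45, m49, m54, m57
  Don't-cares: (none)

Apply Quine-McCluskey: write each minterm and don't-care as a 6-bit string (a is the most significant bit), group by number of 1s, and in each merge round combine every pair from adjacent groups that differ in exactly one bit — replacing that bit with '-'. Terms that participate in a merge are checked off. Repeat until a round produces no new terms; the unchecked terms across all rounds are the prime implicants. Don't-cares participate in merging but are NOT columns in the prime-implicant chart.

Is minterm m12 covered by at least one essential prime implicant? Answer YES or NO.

YES

Round 0: 000100✓ 001011 001100✓ 010010 011111 100010✓ 100011✓ 100101✓ 100111✓ 101001✓ 101101✓ 110001✓ 110110 111001✓
Round 1: 00-100 1-1001 10-101 100-11 10001- 1001-1 101-01 11-001
PIs = {00-100, 001011, 010010, 011111, 1-1001, 10-101, 100-11, 10001-, 1001-1, 101-01, 11-001, 110110}
Coverage chart:
  m4: 00-100 ←essential
  m11: 001011 ←essential
  m12: 00-100 ←essential
  m18: 010010 ←essential
  m31: 011111 ←essential
  m34: 10001- ←essential
  m35: 100-11,10001-
  m37: 10-101,1001-1
  m39: 100-11,1001-1
  m41: 1-1001,101-01
  m45: 10-101,101-01
  m49: 11-001 ←essential
  m54: 110110 ←essential
  m57: 1-1001,11-001
Essential: 00-100, 001011, 010010, 011111, 10001-, 11-001, 110110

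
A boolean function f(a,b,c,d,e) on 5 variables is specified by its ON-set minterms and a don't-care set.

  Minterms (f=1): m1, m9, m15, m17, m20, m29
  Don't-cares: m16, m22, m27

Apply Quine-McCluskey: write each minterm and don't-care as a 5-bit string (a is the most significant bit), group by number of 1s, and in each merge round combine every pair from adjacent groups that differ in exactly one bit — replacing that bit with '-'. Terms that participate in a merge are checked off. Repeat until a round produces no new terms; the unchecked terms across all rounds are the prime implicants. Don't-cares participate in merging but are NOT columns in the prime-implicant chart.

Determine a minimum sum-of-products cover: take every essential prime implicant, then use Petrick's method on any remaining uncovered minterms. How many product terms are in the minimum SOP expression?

5

[col 0] 00001*, 01001*, 01111, 10000*, 10001*, 10100*, 10110*, 11011, 11101
[col 1] -0001, 0-001, 10-00, 1000-, 101-0
Prime implicants: -0001, 0-001, 01111, 10-00, 1000-, 101-0, 11011, 11101
PI chart (minterm → PIs covering it):
  1 | -0001,0-001
  9 | 0-001  (sole → essential)
  15 | 01111  (sole → essential)
  17 | -0001,1000-
  20 | 10-00,101-0
  29 | 11101  (sole → essential)
Essential prime implicants: 0-001, 01111, 11101
Petrick residual → -0001, 10-00
Minimum SOP uses 5 PIs: b'c'd'e + a'c'd'e + a'bcde + ab'd'e' + abcd'e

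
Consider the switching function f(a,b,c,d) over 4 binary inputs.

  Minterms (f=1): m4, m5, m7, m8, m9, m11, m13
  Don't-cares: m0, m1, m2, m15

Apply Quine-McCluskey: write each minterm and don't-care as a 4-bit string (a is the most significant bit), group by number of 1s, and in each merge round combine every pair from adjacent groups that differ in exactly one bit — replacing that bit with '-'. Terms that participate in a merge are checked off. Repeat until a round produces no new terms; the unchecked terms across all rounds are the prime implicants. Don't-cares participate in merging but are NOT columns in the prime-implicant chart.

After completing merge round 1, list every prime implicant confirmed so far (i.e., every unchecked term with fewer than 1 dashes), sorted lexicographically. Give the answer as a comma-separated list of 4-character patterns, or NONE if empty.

Round 0: 0000✓ 0001✓ 0010✓ 0100✓ 0101✓ 0111✓ 1000✓ 1001✓ 1011✓ 1101✓ 1111✓
Round 1: -000✓ -001✓ -101✓ -111✓ 0-00✓ 0-01✓ 00-0 000-✓ 01-1✓ 010-✓ 1-01✓ 1-11✓ 10-1✓ 100-✓ 11-1✓
Round 2: --01 -00- -1-1 0-0- 1--1
PIs = {--01, -00-, -1-1, 0-0-, 00-0, 1--1}

NONE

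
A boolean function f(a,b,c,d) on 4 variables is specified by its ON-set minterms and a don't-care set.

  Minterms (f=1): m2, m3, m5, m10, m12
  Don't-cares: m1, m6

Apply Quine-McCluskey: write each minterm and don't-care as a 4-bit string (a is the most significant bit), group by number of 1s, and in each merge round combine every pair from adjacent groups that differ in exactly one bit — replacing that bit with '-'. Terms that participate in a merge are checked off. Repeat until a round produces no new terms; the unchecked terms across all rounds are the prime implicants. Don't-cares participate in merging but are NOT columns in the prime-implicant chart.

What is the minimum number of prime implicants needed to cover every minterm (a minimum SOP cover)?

[col 0] 0001*, 0010*, 0011*, 0101*, 0110*, 1010*, 1100
[col 1] -010, 0-01, 0-10, 00-1, 001-
Prime implicants: -010, 0-01, 0-10, 00-1, 001-, 1100
PI chart (minterm → PIs covering it):
  2 | -010,0-10,001-
  3 | 00-1,001-
  5 | 0-01  (sole → essential)
  10 | -010  (sole → essential)
  12 | 1100  (sole → essential)
Essential prime implicants: -010, 0-01, 1100
Petrick residual → 00-1
Minimum SOP uses 4 PIs: b'cd' + a'c'd + a'b'd + abc'd'

4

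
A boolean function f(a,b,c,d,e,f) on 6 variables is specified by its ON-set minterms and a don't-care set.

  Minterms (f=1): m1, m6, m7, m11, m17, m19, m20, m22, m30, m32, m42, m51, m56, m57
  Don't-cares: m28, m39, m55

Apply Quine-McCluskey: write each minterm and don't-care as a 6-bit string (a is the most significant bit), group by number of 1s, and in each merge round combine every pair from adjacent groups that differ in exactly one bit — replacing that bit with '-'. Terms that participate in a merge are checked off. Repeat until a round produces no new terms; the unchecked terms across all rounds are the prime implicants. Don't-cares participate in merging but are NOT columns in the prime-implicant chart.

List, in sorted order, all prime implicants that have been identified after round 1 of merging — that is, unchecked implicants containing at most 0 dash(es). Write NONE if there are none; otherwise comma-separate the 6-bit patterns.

001011, 100000, 101010

Round 0: 000001✓ 000110✓ 000111✓ 001011 010001✓ 010011✓ 010100✓ 010110✓ 011100✓ 011110✓ 100000 100111✓ 101010 110011✓ 110111✓ 111000✓ 111001✓
Round 1: -00111 -10011 0-0001 0-0110 00011- 01-100✓ 01-110✓ 0100-1 0101-0✓ 0111-0✓ 1-0111 110-11 11100-
Round 2: 01-1-0
PIs = {-00111, -10011, 0-0001, 0-0110, 00011-, 001011, 01-1-0, 0100-1, 1-0111, 100000, 101010, 110-11, 11100-}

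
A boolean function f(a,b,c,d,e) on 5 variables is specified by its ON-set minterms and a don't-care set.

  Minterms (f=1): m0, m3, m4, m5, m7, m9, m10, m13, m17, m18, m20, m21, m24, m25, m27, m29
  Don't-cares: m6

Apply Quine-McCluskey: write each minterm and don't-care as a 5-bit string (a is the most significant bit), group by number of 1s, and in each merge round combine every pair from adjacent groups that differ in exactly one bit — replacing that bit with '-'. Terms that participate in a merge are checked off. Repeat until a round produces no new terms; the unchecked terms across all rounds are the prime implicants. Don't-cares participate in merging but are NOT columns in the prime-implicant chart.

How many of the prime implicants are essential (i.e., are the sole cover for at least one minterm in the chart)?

9

Round 0: 00000✓ 00011✓ 00100✓ 00101✓ 00110✓ 00111✓ 01001✓ 01010 01101✓ 10001✓ 10010 10100✓ 10101✓ 11000✓ 11001✓ 11011✓ 11101✓
Round 1: -0100✓ -0101✓ -1001✓ -1101✓ 0-101✓ 00-00 00-11 001-0✓ 001-1✓ 0010-✓ 0011-✓ 01-01✓ 1-001✓ 1-101✓ 10-01✓ 1010-✓ 11-01✓ 110-1 1100-
Round 2: --101 -010- -1-01 001-- 1--01
PIs = {--101, -010-, -1-01, 00-00, 00-11, 001--, 01010, 1--01, 10010, 110-1, 1100-}
Coverage chart:
  m0: 00-00 ←essential
  m3: 00-11 ←essential
  m4: -010-,00-00,001--
  m5: --101,-010-,001--
  m7: 00-11,001--
  m9: -1-01 ←essential
  m10: 01010 ←essential
  m13: --101,-1-01
  m17: 1--01 ←essential
  m18: 10010 ←essential
  m20: -010- ←essential
  m21: --101,-010-,1--01
  m24: 1100- ←essential
  m25: -1-01,1--01,110-1,1100-
  m27: 110-1 ←essential
  m29: --101,-1-01,1--01
Essential: -010-, -1-01, 00-00, 00-11, 01010, 1--01, 10010, 110-1, 1100-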